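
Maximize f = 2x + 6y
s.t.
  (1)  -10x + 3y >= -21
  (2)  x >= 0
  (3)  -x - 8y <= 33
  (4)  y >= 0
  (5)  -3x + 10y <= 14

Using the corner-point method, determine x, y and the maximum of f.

x = 36/13, y = 29/13, maximum f = 246/13

Vertices and f = 2x + 6y:
  (21/10, 0) → f = 21/5
  (36/13, 29/13) → f = 246/13
  (0, 0) → f = 0
  (0, 7/5) → f = 42/5

The binding constraints are -10x + 3y = -21 and -3x + 10y = 14.
Solving simultaneously gives x = 36/13, y = 29/13.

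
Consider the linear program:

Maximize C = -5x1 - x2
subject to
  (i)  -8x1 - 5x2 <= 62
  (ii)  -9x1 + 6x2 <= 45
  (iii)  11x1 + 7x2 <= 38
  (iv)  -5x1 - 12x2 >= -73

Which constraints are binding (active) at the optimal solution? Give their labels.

(i) and (ii)

Feasible corners and C = -5x1 - x2:
  (-199/31, -66/31) → C = 1061/31
  (-17/23, 147/23) → C = -62/23
  (-55/97, 613/97) → C = -338/97
The feasible region is unbounded (it extends along (5, -8), (7, -11)), but C strictly decreases along every unbounded feasible direction, so there is no improving ray and the maximum is attained at a vertex.

The maximum is at (-199/31, -66/31). Substituting into each constraint, equality holds for (i) and (ii); the remaining constraints have slack.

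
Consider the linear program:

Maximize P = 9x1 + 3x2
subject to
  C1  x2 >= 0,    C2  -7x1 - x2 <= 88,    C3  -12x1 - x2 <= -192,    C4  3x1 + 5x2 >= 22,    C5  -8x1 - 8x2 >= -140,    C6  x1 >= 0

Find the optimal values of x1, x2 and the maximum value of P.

Corner points and P = 9x1 + 3x2:
  (16, 0) → P = 144
  (35/2, 0) → P = 315/2
  (349/22, 18/11) → P = 3249/22

The binding constraints are x2 = 0 and -8x1 - 8x2 = -140.
Solving simultaneously gives x1 = 35/2, x2 = 0.

x1 = 35/2, x2 = 0, maximum P = 315/2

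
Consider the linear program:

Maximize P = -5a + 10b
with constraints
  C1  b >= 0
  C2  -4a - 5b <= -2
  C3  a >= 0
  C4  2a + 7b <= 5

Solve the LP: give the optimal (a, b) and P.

The binding constraints are a = 0 and 2a + 7b = 5.
Solving simultaneously gives a = 0, b = 5/7.

a = 0, b = 5/7, maximum P = 50/7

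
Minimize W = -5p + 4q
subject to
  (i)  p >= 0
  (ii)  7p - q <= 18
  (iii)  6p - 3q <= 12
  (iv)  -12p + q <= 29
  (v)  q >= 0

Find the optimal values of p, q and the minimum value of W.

Extreme points and W = -5p + 4q:
  (0, 29) → W = 116
  (0, 0) → W = 0
  (14/5, 8/5) → W = -38/5
  (2, 0) → W = -10
The feasible region is unbounded (it extends along (1, 12), (1, 7)), but W strictly increases along every unbounded feasible direction, so there is no improving ray and the minimum is attained at a vertex.

The binding constraints are 6p - 3q = 12 and q = 0.
Solving simultaneously gives p = 2, q = 0.

p = 2, q = 0, minimum W = -10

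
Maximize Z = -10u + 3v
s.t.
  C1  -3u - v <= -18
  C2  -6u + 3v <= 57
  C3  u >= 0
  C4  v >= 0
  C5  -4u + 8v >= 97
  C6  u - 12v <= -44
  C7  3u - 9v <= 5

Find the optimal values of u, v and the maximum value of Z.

u = 0, v = 19, maximum Z = 57

Vertices and Z = -10u + 3v:
  (0, 18) → Z = 54
  (47/28, 363/28) → Z = 619/28
  (0, 19) → Z = 57
The feasible region is unbounded (it extends along (2, 1), (1, 2)), but Z strictly decreases along every unbounded feasible direction, so there is no improving ray and the maximum is attained at a vertex.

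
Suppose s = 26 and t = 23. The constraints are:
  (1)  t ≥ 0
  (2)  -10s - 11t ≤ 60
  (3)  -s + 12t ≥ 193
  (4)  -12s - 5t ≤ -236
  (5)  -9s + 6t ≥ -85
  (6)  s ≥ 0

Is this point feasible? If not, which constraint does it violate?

Constraint (5): -9s + 6t = -96, which is not ≥ -85. All other constraints are satisfied.

not feasible — violates (5)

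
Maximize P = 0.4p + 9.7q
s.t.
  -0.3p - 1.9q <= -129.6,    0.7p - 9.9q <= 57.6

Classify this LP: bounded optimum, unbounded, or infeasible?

From the feasible point (69624/215, 3672/215), moving in the direction (9.9, 0.7) keeps every constraint satisfied while P increases without bound.

unbounded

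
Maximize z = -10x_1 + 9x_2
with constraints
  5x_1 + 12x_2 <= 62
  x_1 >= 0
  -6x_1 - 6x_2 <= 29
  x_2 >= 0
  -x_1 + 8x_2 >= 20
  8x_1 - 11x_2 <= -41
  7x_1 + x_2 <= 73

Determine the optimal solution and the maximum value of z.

Vertices and z = -10x_1 + 9x_2:
  (0, 31/6) → z = 93/2
  (190/151, 701/151) → z = 4409/151
  (0, 41/11) → z = 369/11

At the optimal vertex, 5x_1 + 12x_2 = 62 and x_1 = 0.
Solving simultaneously gives x_1 = 0, x_2 = 31/6.

x_1 = 0, x_2 = 31/6, maximum z = 93/2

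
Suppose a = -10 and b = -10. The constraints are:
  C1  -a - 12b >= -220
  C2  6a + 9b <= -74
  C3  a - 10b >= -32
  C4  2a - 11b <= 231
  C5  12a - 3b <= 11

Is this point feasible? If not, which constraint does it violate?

C1: 130 ≥ -220 ✓
C2: -150 ≤ -74 ✓
C3: 90 ≥ -32 ✓
C4: 90 ≤ 231 ✓
C5: -90 ≤ 11 ✓

feasible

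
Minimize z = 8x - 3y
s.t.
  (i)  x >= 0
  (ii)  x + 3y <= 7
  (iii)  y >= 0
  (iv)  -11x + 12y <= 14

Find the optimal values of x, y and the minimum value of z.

Extreme points and z = 8x - 3y:
  (0, 0) → z = 0
  (0, 7/6) → z = -7/2
  (7, 0) → z = 56
  (14/15, 91/45) → z = 7/5

The optimum lies where x = 0 and -11x + 12y = 14.
Solving simultaneously gives x = 0, y = 7/6.

x = 0, y = 7/6, minimum z = -7/2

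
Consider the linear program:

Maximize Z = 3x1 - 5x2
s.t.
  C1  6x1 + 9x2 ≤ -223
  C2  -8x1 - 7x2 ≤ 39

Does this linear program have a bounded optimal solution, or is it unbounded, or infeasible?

unbounded

From the feasible point (121/3, -155/3), moving in the direction (7, -8) keeps every constraint satisfied while Z increases without bound.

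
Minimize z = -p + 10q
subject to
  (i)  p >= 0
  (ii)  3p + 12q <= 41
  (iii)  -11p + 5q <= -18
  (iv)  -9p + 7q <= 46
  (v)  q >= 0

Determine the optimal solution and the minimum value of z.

Feasible corners and z = -p + 10q:
  (421/147, 397/147) → z = 169/7
  (41/3, 0) → z = -41/3
  (18/11, 0) → z = -18/11

p = 41/3, q = 0, minimum z = -41/3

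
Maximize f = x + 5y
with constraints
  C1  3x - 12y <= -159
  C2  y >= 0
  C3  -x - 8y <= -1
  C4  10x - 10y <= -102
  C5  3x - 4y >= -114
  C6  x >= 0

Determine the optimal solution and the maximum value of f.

x = 366/5, y = 417/5, maximum f = 2451/5

Extreme points and f = x + 5y:
  (61/15, 214/15) → f = 377/5
  (0, 53/4) → f = 265/4
  (366/5, 417/5) → f = 2451/5
  (0, 57/2) → f = 285/2

At the optimal vertex, 10x - 10y = -102 and 3x - 4y = -114.
Solving simultaneously gives x = 366/5, y = 417/5.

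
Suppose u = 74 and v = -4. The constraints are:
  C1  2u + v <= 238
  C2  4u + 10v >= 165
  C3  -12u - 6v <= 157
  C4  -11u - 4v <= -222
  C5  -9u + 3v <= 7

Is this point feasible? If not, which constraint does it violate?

C1: 144 ≤ 238 ✓
C2: 256 ≥ 165 ✓
C3: -864 ≤ 157 ✓
C4: -798 ≤ -222 ✓
C5: -678 ≤ 7 ✓

feasible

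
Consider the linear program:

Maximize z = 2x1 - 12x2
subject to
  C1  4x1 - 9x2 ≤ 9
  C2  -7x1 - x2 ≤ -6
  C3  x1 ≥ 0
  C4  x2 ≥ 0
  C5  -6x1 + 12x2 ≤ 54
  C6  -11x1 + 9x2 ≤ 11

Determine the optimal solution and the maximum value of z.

x1 = 9/4, x2 = 0, maximum z = 9/2

Corner points and z = 2x1 - 12x2:
  (9/4, 0) → z = 9/2
  (6/7, 0) → z = 12/7
  (43/74, 143/74) → z = -815/37
  (59/13, 88/13) → z = -938/13
The feasible region is unbounded (it extends along (2, 1), (9, 4)), but z strictly decreases along every unbounded feasible direction, so there is no improving ray and the maximum is attained at a vertex.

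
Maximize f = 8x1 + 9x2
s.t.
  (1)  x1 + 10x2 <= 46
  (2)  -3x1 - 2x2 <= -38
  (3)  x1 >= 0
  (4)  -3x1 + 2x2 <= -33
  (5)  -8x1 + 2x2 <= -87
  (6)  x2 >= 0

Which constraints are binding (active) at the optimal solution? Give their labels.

(1) and (6)

Corner points and f = 8x1 + 9x2:
  (211/16, 105/32) → f = 4321/32
  (46, 0) → f = 368
  (71/6, 5/4) → f = 1271/12
  (38/3, 0) → f = 304/3

The maximum is at (46, 0). Substituting into each constraint, equality holds for (1) and (6); the remaining constraints have slack.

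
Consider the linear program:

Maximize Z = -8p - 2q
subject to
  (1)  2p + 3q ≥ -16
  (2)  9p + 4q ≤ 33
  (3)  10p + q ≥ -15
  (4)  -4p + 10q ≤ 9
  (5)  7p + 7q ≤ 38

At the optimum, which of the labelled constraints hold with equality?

(1) and (3)

Feasible corners and Z = -8p - 2q:
  (163/19, -210/19) → Z = -884/19
  (-29/28, -65/14) → Z = 123/7
  (147/53, 213/106) → Z = -1389/53
  (-159/104, 15/52) → Z = 303/26

The maximum is at (-29/28, -65/14). Substituting into each constraint, equality holds for (1) and (3); the remaining constraints have slack.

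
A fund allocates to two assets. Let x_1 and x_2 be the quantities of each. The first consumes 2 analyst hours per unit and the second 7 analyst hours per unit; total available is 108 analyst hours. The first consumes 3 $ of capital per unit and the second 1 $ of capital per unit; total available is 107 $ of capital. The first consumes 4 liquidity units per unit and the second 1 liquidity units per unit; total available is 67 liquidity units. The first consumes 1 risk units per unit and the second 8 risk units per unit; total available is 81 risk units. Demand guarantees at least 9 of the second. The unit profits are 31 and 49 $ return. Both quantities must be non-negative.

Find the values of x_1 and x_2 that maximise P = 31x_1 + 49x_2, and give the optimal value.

Vertices and P = 31x_1 + 49x_2:
  (0, 81/8) → P = 3969/8
  (0, 9) → P = 441
  (9, 9) → P = 720

x_1 = 9, x_2 = 9, maximum P = 720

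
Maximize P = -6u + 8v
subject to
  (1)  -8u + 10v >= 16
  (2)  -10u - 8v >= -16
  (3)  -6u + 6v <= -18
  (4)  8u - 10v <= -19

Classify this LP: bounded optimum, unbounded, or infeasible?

The boundaries -10u - 8v = -16 and 8u - 10v = -19 meet at (2/41, 159/82), but that point violates -6u + 6v ≤ -18. Every candidate vertex is excluded by some other constraint, so the feasible region is empty.

infeasible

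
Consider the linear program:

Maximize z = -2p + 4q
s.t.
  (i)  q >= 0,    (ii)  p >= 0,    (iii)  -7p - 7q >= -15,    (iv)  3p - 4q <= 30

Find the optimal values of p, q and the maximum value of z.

The binding constraints are p = 0 and -7p - 7q = -15.
Solving simultaneously gives p = 0, q = 15/7.

p = 0, q = 15/7, maximum z = 60/7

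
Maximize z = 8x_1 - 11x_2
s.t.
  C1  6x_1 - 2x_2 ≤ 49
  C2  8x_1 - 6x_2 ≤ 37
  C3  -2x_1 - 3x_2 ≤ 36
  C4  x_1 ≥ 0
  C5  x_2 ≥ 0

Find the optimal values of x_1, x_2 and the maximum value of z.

x_1 = 37/8, x_2 = 0, maximum z = 37

Extreme points and z = 8x_1 - 11x_2:
  (11, 17/2) → z = -11/2
  (37/8, 0) → z = 37
  (0, 0) → z = 0
The feasible region is unbounded (it extends along (0, 1), (1, 3)), but z strictly decreases along every unbounded feasible direction, so there is no improving ray and the maximum is attained at a vertex.

The binding constraints are 8x_1 - 6x_2 = 37 and x_2 = 0.
Solving simultaneously gives x_1 = 37/8, x_2 = 0.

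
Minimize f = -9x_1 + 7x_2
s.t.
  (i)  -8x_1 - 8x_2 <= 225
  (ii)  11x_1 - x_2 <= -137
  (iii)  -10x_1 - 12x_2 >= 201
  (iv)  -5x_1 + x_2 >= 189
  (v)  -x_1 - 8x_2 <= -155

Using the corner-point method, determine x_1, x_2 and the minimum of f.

Corner points and f = -9x_1 + 7x_2:
  (-273/4, 321/8) → f = 7161/8
  (-380/7, 1465/56) → f = 37615/56
  (-51, 103/4) → f = 2557/4

x_1 = -51, x_2 = 103/4, minimum f = 2557/4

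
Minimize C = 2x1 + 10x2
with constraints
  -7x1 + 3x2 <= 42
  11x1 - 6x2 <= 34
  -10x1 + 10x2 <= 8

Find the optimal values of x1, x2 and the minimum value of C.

x1 = -118/3, x2 = -700/9, minimum C = -7708/9

Extreme points and C = 2x1 + 10x2:
  (-118/3, -700/9) → C = -7708/9
  (-99/10, -91/10) → C = -554/5
  (194/25, 214/25) → C = 2528/25

The binding constraints are -7x1 + 3x2 = 42 and 11x1 - 6x2 = 34.
Solving simultaneously gives x1 = -118/3, x2 = -700/9.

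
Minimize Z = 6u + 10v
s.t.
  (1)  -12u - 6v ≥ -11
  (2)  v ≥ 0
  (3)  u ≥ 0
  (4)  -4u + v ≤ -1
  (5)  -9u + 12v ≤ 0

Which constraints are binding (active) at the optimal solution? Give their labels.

Extreme points and Z = 6u + 10v:
  (11/12, 0) → Z = 11/2
  (2/3, 1/2) → Z = 9
  (1/4, 0) → Z = 3/2
  (4/13, 3/13) → Z = 54/13

The minimum is at (1/4, 0). Substituting into each constraint, equality holds for (2) and (4); the remaining constraints have slack.

(2) and (4)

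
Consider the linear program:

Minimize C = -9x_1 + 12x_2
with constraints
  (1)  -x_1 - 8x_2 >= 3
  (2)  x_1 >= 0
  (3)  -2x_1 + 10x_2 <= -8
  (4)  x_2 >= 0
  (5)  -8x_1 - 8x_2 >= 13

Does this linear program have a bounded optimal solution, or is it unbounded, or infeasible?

infeasible

The boundaries x_1 = 0 and -8x_1 - 8x_2 = 13 meet at (0, -13/8), but that point violates x_2 ≥ 0. Every candidate vertex is excluded by some other constraint, so the feasible region is empty.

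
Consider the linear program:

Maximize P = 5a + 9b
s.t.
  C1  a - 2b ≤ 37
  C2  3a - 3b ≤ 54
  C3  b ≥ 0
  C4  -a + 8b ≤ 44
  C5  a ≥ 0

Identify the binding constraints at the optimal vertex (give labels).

Corner points and P = 5a + 9b:
  (18, 0) → P = 90
  (188/7, 62/7) → P = 214
  (0, 0) → P = 0
  (0, 11/2) → P = 99/2

The maximum is at (188/7, 62/7). Substituting into each constraint, equality holds for C2 and C4; the remaining constraints have slack.

C2 and C4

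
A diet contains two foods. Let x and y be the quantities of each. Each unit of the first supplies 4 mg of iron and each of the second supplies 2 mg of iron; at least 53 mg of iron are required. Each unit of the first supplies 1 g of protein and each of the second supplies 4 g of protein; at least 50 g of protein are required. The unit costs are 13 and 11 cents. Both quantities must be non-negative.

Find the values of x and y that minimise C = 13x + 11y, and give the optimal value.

x = 8, y = 21/2, minimum C = 439/2

Vertices and C = 13x + 11y:
  (0, 53/2) → C = 583/2
  (50, 0) → C = 650
  (8, 21/2) → C = 439/2
The feasible region is unbounded (it extends along (0, 1), (1, 0)), but C strictly increases along every unbounded feasible direction, so there is no improving ray and the minimum is attained at a vertex.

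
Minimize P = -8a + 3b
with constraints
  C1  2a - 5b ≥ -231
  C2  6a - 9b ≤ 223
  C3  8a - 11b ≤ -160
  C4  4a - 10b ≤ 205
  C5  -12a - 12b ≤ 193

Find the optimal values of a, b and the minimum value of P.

Extreme points and P = -8a + 3b:
  (1741/18, 764/9) → P = -4672/9
  (-3737/84, 1193/42) → P = 18527/42
  (-4043/228, 94/57) → P = 8368/57

At the optimal vertex, 2a - 5b = -231 and 8a - 11b = -160.
Solving simultaneously gives a = 1741/18, b = 764/9.

a = 1741/18, b = 764/9, minimum P = -4672/9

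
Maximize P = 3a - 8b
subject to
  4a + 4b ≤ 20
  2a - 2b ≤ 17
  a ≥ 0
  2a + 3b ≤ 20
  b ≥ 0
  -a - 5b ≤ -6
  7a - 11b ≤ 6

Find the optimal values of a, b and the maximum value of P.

At the optimal vertex, -a - 5b = -6 and 7a - 11b = 6.
Solving simultaneously gives a = 48/23, b = 18/23.

a = 48/23, b = 18/23, maximum P = 0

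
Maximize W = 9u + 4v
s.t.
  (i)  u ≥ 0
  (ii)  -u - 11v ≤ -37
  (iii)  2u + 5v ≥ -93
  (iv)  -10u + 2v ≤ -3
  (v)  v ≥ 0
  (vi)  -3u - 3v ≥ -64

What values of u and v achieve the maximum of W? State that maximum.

u = 593/30, v = 47/30, maximum W = 1105/6

Vertices and W = 9u + 4v:
  (107/112, 367/112) → W = 2431/112
  (593/30, 47/30) → W = 1105/6
  (137/36, 631/36) → W = 3757/36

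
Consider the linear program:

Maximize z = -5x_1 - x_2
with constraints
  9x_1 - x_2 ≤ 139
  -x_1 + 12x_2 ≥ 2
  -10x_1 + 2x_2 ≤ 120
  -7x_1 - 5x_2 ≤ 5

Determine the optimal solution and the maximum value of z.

x_1 = -305/32, x_2 = 395/32, maximum z = 565/16

Corner points and z = -5x_1 - x_2:
  (1670/107, 157/107) → z = -8507/107
  (199/4, 1235/4) → z = -1115/2
  (-70/89, 9/89) → z = 341/89
  (-305/32, 395/32) → z = 565/16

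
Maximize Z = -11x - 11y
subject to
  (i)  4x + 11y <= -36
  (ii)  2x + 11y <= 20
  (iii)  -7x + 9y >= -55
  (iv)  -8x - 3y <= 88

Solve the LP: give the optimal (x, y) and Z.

Corner points and Z = -11x - 11y:
  (281/113, -472/113) → Z = 2101/113
  (-215/19, 16/19) → Z = 2189/19
  (-209/31, -352/31) → Z = 6171/31

At the optimal vertex, -7x + 9y = -55 and -8x - 3y = 88.
Solving simultaneously gives x = -209/31, y = -352/31.

x = -209/31, y = -352/31, maximum Z = 6171/31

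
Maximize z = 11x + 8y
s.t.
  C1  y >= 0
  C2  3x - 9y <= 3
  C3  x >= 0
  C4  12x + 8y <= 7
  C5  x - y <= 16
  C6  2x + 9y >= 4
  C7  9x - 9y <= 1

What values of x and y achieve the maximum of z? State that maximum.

Corner points and z = 11x + 8y:
  (0, 7/8) → z = 7
  (0, 4/9) → z = 32/9
  (31/92, 17/46) → z = 613/92

x = 0, y = 7/8, maximum z = 7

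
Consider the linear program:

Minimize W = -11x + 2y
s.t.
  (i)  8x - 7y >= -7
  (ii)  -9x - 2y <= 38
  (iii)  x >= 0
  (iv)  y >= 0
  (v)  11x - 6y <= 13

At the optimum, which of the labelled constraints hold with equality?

Vertices and W = -11x + 2y:
  (0, 1) → W = 2
  (133/29, 181/29) → W = -1101/29
  (0, 0) → W = 0
  (13/11, 0) → W = -13

The minimum is at (133/29, 181/29). Substituting into each constraint, equality holds for (i) and (v); the remaining constraints have slack.

(i) and (v)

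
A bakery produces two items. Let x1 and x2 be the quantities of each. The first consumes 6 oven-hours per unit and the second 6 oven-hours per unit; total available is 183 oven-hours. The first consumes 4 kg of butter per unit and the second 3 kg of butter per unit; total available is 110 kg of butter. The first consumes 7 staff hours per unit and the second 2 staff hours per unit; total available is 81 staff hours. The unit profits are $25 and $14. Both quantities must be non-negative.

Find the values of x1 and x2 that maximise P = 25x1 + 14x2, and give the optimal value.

Feasible corners and P = 25x1 + 14x2:
  (0, 0) → P = 0
  (0, 61/2) → P = 427
  (81/7, 0) → P = 2025/7
  (4, 53/2) → P = 471

At the optimal vertex, 6x1 + 6x2 = 183 and 7x1 + 2x2 = 81.
Solving simultaneously gives x1 = 4, x2 = 53/2.

x1 = 4, x2 = 53/2, maximum P = 471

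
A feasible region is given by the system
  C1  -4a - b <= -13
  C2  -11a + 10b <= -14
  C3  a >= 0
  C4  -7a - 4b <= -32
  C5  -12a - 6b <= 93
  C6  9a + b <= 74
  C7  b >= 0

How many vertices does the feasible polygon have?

Intersecting each pair of boundary lines and keeping only the points that satisfy every inequality leaves:
  (188/57, 127/57)
  (754/101, 688/101)
  (32/7, 0)
  (74/9, 0)

4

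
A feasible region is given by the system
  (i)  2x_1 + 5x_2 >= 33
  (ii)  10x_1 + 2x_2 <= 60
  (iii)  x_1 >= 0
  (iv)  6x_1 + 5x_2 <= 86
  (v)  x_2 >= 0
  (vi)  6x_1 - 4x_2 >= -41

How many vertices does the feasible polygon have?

5

Of the 15 pairwise boundary intersections, those satisfying every inequality are:
  (117/23, 105/23)
  (0, 33/5)
  (64/19, 250/19)
  (0, 41/4)
  (139/54, 127/9)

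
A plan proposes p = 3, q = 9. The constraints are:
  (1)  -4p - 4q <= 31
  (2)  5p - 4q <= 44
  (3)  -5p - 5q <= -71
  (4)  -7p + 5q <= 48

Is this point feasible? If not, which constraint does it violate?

Constraint (3): -5p - 5q = -60, which is not ≤ -71. All other constraints are satisfied.

not feasible — violates (3)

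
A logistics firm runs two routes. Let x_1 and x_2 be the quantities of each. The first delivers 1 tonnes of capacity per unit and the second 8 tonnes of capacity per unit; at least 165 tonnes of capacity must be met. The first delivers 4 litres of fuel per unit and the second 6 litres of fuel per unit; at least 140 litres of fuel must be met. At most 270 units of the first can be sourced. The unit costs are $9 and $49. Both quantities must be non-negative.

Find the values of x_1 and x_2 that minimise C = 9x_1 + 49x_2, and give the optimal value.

x_1 = 5, x_2 = 20, minimum C = 1025

Feasible corners and C = 9x_1 + 49x_2:
  (0, 70/3) → C = 3430/3
  (165, 0) → C = 1485
  (270, 0) → C = 2430
  (5, 20) → C = 1025
The feasible region is unbounded (it extends along (0, 1)), but C strictly increases along every unbounded feasible direction, so there is no improving ray and the minimum is attained at a vertex.

The binding constraints are x_1 + 8x_2 = 165 and 4x_1 + 6x_2 = 140.
Solving simultaneously gives x_1 = 5, x_2 = 20.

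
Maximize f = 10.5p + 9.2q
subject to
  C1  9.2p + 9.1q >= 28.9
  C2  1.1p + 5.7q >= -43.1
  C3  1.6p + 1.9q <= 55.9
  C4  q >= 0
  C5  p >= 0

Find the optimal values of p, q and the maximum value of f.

p = 559/16, q = 0, maximum f = 11739/32

Corner points and f = 10.5p + 9.2q:
  (289/92, 0) → f = 6069/184
  (0, 289/91) → f = 13294/455
  (559/16, 0) → f = 11739/32
  (0, 559/19) → f = 25714/95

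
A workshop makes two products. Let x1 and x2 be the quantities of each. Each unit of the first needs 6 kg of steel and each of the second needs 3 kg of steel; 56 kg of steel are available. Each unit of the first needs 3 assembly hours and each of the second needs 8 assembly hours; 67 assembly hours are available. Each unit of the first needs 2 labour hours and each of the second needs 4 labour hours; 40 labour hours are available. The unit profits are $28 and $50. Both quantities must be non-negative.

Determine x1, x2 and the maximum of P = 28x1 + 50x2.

Feasible corners and P = 28x1 + 50x2:
  (0, 0) → P = 0
  (0, 67/8) → P = 1675/4
  (28/3, 0) → P = 784/3
  (19/3, 6) → P = 1432/3

At the optimal vertex, 6x1 + 3x2 = 56 and 3x1 + 8x2 = 67.
Solving simultaneously gives x1 = 19/3, x2 = 6.

x1 = 19/3, x2 = 6, maximum P = 1432/3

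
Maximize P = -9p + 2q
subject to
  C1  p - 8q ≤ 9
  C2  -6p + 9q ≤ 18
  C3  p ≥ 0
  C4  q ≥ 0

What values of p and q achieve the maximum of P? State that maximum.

Corner points and P = -9p + 2q:
  (9, 0) → P = -81
  (0, 2) → P = 4
  (0, 0) → P = 0
The feasible region is unbounded (it extends along (8, 1), (3, 2)), but P strictly decreases along every unbounded feasible direction, so there is no improving ray and the maximum is attained at a vertex.

The optimum lies where -6p + 9q = 18 and p = 0.
Solving simultaneously gives p = 0, q = 2.

p = 0, q = 2, maximum P = 4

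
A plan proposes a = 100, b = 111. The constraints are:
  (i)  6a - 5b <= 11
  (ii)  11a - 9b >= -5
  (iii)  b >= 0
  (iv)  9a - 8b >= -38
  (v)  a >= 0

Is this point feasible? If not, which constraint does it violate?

not feasible — violates (i)

Constraint (i): 6a - 5b = 45, which is not ≤ 11. All other constraints are satisfied.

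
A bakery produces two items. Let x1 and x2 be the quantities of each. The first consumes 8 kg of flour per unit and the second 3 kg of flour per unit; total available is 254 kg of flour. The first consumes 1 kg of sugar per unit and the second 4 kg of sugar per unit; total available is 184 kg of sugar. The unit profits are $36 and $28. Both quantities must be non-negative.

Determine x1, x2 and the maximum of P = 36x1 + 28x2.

Corner points and P = 36x1 + 28x2:
  (0, 0) → P = 0
  (0, 46) → P = 1288
  (127/4, 0) → P = 1143
  (16, 42) → P = 1752

The binding constraints are 8x1 + 3x2 = 254 and x1 + 4x2 = 184.
Solving simultaneously gives x1 = 16, x2 = 42.

x1 = 16, x2 = 42, maximum P = 1752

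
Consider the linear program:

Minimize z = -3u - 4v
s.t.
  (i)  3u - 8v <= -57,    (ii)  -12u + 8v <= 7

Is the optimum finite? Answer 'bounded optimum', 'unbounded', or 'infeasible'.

From the feasible point (50/9, 221/24), moving in the direction (8, 3) keeps every constraint satisfied while z decreases without bound.

unbounded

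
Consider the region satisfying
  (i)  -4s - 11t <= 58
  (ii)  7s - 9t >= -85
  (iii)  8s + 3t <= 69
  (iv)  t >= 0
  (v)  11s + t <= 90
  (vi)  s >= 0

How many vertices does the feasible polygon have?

Of the 15 pairwise boundary intersections, those satisfying every inequality are:
  (122/31, 1163/93)
  (0, 85/9)
  (201/25, 39/25)
  (90/11, 0)
  (0, 0)

5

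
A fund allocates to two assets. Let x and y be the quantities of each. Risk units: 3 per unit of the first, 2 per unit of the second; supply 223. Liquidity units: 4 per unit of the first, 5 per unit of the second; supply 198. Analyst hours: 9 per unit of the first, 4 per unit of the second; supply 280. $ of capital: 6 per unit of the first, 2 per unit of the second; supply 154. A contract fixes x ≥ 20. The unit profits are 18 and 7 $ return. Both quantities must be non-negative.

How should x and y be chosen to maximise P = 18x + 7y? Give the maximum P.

Corner points and P = 18x + 7y:
  (77/3, 0) → P = 462
  (20, 0) → P = 360
  (20, 17) → P = 479

At the optimal vertex, 6x + 2y = 154 and x = 20.
Solving simultaneously gives x = 20, y = 17.

x = 20, y = 17, maximum P = 479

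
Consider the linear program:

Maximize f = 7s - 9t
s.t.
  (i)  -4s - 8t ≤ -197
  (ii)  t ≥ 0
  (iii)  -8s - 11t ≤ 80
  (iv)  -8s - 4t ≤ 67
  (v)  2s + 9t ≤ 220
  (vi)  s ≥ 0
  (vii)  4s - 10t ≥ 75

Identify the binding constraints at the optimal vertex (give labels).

(ii) and (v)

Corner points and f = 7s - 9t:
  (197/4, 0) → f = 1379/4
  (1285/36, 61/9) → f = 6799/36
  (110, 0) → f = 770
  (2875/56, 365/28) → f = 13555/56

The maximum is at (110, 0). Substituting into each constraint, equality holds for (ii) and (v); the remaining constraints have slack.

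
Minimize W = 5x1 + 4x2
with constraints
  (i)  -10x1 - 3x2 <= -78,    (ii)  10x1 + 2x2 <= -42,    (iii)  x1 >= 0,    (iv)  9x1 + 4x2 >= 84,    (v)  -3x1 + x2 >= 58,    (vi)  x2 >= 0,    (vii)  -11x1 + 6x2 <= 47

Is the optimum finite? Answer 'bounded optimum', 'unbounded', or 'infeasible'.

The boundaries x2 = 0 and -11x1 + 6x2 = 47 meet at (-47/11, 0), but that point violates -10x1 - 3x2 ≤ -78. Every candidate vertex is excluded by some other constraint, so the feasible region is empty.

infeasible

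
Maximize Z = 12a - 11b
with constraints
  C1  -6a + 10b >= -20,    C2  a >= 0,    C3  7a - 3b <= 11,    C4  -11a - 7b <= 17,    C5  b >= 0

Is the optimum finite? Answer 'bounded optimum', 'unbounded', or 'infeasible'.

Extreme points and Z = 12a - 11b:
  (0, 0) → Z = 0
  (11/7, 0) → Z = 132/7
The feasible region has finitely many vertices and no improving ray; the maximum is 132/7 at (11/7, 0).

bounded optimum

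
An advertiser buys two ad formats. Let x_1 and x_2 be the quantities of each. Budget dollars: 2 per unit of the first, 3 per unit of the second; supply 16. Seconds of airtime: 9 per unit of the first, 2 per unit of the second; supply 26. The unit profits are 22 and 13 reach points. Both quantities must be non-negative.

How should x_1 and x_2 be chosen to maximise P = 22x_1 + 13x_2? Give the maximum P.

x_1 = 2, x_2 = 4, maximum P = 96

The binding constraints are 2x_1 + 3x_2 = 16 and 9x_1 + 2x_2 = 26.
Solving simultaneously gives x_1 = 2, x_2 = 4.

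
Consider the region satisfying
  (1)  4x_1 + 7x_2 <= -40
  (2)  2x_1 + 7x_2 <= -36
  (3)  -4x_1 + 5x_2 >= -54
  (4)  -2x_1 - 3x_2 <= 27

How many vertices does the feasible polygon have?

Of the 6 pairwise boundary intersections, those satisfying every inequality are:
  (-2, -32/7)
  (89/24, -47/6)
  (-81/8, -9/4)
  (27/22, -108/11)

4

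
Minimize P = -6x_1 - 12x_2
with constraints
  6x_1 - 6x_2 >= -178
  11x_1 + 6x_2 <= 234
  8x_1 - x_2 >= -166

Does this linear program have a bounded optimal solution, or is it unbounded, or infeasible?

Feasible corners and P = -6x_1 - 12x_2:
  (56/17, 1681/51) → P = -7060/17
  (-409/21, 214/21) → P = -38/7
The feasible region has finitely many vertices and no improving ray; the minimum is -7060/17 at (56/17, 1681/51).

bounded optimum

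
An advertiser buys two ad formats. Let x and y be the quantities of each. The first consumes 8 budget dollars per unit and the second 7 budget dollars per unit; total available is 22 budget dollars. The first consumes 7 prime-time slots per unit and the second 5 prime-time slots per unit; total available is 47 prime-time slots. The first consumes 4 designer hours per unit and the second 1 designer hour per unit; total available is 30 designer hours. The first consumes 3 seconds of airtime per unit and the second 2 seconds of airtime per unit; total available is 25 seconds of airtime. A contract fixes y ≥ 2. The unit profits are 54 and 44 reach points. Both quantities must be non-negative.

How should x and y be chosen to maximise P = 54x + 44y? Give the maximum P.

Corner points and P = 54x + 44y:
  (0, 22/7) → P = 968/7
  (0, 2) → P = 88
  (1, 2) → P = 142

x = 1, y = 2, maximum P = 142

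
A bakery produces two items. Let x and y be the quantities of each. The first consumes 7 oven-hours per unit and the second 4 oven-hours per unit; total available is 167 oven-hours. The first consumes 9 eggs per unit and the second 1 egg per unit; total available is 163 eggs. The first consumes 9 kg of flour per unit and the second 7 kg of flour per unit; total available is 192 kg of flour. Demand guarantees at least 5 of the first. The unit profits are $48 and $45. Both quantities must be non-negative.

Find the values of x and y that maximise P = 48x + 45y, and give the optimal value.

x = 5, y = 21, maximum P = 1185

Extreme points and P = 48x + 45y:
  (163/9, 0) → P = 2608/3
  (5, 0) → P = 240
  (949/54, 29/6) → P = 19099/18
  (5, 21) → P = 1185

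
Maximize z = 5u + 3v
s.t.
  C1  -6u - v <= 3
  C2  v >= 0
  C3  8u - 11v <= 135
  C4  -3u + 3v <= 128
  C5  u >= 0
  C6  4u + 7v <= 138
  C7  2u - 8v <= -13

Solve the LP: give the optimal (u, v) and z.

Extreme points and z = 5u + 3v:
  (0, 138/7) → z = 414/7
  (0, 13/8) → z = 39/8
  (1013/46, 164/23) → z = 263/2

The optimum lies where 4u + 7v = 138 and 2u - 8v = -13.
Solving simultaneously gives u = 1013/46, v = 164/23.

u = 1013/46, v = 164/23, maximum z = 263/2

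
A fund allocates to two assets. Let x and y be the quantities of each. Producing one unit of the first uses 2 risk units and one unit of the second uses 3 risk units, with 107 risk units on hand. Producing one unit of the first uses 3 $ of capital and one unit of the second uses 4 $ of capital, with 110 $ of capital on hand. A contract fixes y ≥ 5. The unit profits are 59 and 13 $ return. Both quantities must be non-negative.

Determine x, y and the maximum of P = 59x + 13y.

Vertices and P = 59x + 13y:
  (0, 55/2) → P = 715/2
  (0, 5) → P = 65
  (30, 5) → P = 1835

The optimum lies where 3x + 4y = 110 and y = 5.
Solving simultaneously gives x = 30, y = 5.

x = 30, y = 5, maximum P = 1835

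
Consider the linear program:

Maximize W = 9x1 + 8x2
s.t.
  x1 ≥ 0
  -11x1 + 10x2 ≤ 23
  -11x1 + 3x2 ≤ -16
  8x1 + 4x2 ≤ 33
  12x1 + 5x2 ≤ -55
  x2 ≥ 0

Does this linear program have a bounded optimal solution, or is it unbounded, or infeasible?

infeasible

The boundaries x1 = 0 and 12x1 + 5x2 = -55 meet at (0, -11), but that point violates x2 ≥ 0. Every candidate vertex is excluded by some other constraint, so the feasible region is empty.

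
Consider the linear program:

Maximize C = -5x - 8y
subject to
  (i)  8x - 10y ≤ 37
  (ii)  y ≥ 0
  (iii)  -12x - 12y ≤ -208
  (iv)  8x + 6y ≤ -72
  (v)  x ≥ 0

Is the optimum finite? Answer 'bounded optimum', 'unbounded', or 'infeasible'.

The boundaries 8x - 10y = 37 and -12x - 12y = -208 meet at (631/54, 305/54), but that point violates 8x + 6y ≤ -72. Every candidate vertex is excluded by some other constraint, so the feasible region is empty.

infeasible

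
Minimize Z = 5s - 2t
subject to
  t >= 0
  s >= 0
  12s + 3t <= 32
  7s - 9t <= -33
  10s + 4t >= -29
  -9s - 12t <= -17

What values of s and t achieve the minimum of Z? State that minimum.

s = 0, t = 32/3, minimum Z = -64/3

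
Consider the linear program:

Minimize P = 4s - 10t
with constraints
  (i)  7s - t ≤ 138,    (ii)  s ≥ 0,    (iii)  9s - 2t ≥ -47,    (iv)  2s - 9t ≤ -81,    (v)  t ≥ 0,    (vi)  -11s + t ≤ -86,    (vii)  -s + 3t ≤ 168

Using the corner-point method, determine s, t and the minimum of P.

The binding constraints are -11s + t = -86 and -s + 3t = 168.
Solving simultaneously gives s = 213/16, t = 967/16.

s = 213/16, t = 967/16, minimum P = -4409/8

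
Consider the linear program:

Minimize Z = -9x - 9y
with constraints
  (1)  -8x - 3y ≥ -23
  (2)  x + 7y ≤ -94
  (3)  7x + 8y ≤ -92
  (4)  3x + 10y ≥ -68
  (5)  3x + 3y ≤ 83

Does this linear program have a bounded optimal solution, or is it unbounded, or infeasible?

The boundaries -8x - 3y = -23 and 7x + 8y = -92 meet at (460/43, -897/43), but that point violates 3x + 10y ≥ -68. Every candidate vertex is excluded by some other constraint, so the feasible region is empty.

infeasible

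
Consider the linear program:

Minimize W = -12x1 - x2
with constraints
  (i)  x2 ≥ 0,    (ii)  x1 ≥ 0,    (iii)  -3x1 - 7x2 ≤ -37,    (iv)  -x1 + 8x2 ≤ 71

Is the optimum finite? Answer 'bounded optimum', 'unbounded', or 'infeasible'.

unbounded

From the feasible point (37/3, 0), moving in the direction (8, 1) keeps every constraint satisfied while W decreases without bound.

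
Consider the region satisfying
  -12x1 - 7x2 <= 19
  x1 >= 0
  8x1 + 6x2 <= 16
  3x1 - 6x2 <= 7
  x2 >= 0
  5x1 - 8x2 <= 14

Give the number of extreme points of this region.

3

The feasible vertices (each the meet of two boundaries and inside every other half-plane) are:
  (0, 8/3)
  (0, 0)
  (2, 0)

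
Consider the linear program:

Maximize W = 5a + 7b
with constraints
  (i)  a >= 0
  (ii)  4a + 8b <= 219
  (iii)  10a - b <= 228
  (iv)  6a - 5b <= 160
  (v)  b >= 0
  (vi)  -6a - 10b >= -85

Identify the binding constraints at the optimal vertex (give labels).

Extreme points and W = 5a + 7b:
  (0, 0) → W = 0
  (0, 17/2) → W = 119/2
  (85/6, 0) → W = 425/6

The maximum is at (85/6, 0). Substituting into each constraint, equality holds for (v) and (vi); the remaining constraints have slack.

(v) and (vi)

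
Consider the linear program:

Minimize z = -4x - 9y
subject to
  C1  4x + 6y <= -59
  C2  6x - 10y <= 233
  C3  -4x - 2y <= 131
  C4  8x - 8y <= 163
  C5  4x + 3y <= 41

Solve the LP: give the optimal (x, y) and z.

x = -167/4, y = 18, minimum z = 5

At the optimal vertex, 4x + 6y = -59 and -4x - 2y = 131.
Solving simultaneously gives x = -167/4, y = 18.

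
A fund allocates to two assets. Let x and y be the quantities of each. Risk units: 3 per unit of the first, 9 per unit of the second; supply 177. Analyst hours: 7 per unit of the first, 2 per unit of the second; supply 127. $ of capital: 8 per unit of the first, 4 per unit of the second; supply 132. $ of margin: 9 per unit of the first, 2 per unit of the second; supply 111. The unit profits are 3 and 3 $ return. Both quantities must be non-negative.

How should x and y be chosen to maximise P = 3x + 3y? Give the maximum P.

x = 8, y = 17, maximum P = 75

Corner points and P = 3x + 3y:
  (0, 0) → P = 0
  (0, 59/3) → P = 59
  (37/3, 0) → P = 37
  (8, 17) → P = 75
  (9, 15) → P = 72

The binding constraints are 3x + 9y = 177 and 8x + 4y = 132.
Solving simultaneously gives x = 8, y = 17.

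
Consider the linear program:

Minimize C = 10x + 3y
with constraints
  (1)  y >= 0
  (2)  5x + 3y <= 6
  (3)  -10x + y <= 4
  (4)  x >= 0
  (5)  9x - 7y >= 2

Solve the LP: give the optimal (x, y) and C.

x = 2/9, y = 0, minimum C = 20/9

Extreme points and C = 10x + 3y:
  (6/5, 0) → C = 12
  (2/9, 0) → C = 20/9
  (24/31, 22/31) → C = 306/31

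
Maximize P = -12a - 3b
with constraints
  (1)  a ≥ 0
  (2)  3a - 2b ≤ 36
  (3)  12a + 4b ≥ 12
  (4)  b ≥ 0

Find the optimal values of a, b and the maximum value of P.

a = 0, b = 3, maximum P = -9

Extreme points and P = -12a - 3b:
  (0, 3) → P = -9
  (12, 0) → P = -144
  (1, 0) → P = -12
The feasible region is unbounded (it extends along (0, 1), (2, 3)), but P strictly decreases along every unbounded feasible direction, so there is no improving ray and the maximum is attained at a vertex.

At the optimal vertex, a = 0 and 12a + 4b = 12.
Solving simultaneously gives a = 0, b = 3.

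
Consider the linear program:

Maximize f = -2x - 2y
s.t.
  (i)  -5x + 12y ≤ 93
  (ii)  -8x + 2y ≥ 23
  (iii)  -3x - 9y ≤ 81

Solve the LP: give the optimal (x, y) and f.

x = -67/3, y = -14/9, maximum f = 430/9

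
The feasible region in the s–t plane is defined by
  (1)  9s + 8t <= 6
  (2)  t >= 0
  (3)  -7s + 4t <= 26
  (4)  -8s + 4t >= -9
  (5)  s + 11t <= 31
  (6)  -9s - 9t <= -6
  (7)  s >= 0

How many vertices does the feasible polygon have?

The feasible vertices (each the meet of two boundaries and inside every other half-plane) are:
  (2/3, 0)
  (0, 3/4)
  (0, 2/3)

3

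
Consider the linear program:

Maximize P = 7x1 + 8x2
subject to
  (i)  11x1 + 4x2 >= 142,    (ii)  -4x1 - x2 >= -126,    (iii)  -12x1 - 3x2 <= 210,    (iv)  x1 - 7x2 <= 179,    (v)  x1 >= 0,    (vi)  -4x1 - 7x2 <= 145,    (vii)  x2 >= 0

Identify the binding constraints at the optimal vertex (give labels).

Extreme points and P = 7x1 + 8x2:
  (0, 71/2) → P = 284
  (142/11, 0) → P = 994/11
  (0, 126) → P = 1008
  (63/2, 0) → P = 441/2

The maximum is at (0, 126). Substituting into each constraint, equality holds for (ii) and (v); the remaining constraints have slack.

(ii) and (v)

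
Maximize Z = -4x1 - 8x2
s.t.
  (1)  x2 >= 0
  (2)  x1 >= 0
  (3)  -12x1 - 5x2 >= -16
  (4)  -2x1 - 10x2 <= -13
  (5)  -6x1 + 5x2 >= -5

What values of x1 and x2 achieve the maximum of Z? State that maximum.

Extreme points and Z = -4x1 - 8x2:
  (0, 16/5) → Z = -128/5
  (0, 13/10) → Z = -52/5
  (19/22, 62/55) → Z = -686/55

x1 = 0, x2 = 13/10, maximum Z = -52/5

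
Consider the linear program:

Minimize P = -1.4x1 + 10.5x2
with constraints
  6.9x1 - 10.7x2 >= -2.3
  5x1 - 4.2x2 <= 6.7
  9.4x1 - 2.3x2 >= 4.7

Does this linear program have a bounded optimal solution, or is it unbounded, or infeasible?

Vertices and P = -1.4x1 + 10.5x2:
  (8135/2452, 5773/2452) → P = 98455/4904
  (5558/8471, 5405/8471) → P = 489713/84710
  (433/2798, -1974/1399) → P = -210301/13990
The feasible region has finitely many vertices and no improving ray; the minimum is -210301/13990 at (433/2798, -1974/1399).

bounded optimum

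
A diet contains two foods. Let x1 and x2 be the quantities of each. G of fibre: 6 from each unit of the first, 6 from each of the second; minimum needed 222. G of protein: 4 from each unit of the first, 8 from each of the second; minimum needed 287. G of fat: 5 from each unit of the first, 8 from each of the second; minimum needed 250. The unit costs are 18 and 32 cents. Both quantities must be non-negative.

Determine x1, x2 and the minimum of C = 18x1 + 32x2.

x1 = 9/4, x2 = 139/4, minimum C = 2305/2

Extreme points and C = 18x1 + 32x2:
  (0, 37) → C = 1184
  (287/4, 0) → C = 2583/2
  (9/4, 139/4) → C = 2305/2
The feasible region is unbounded (it extends along (0, 1), (1, 0)), but C strictly increases along every unbounded feasible direction, so there is no improving ray and the minimum is attained at a vertex.

The optimum lies where 6x1 + 6x2 = 222 and 4x1 + 8x2 = 287.
Solving simultaneously gives x1 = 9/4, x2 = 139/4.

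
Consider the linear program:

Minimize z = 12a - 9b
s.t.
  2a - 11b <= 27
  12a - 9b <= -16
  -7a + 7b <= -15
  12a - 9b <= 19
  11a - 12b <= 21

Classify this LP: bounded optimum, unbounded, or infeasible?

The boundaries 2a - 11b = 27 and 12a - 9b = -16 meet at (-419/114, -178/57), but that point violates -7a + 7b ≤ -15. Every candidate vertex is excluded by some other constraint, so the feasible region is empty.

infeasible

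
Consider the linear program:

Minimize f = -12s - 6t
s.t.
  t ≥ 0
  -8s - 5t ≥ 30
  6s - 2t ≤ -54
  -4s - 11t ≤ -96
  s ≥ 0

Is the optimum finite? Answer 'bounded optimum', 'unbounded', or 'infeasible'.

infeasible

The boundaries -8s - 5t = 30 and -4s - 11t = -96 meet at (-405/34, 222/17), but that point violates s ≥ 0. Every candidate vertex is excluded by some other constraint, so the feasible region is empty.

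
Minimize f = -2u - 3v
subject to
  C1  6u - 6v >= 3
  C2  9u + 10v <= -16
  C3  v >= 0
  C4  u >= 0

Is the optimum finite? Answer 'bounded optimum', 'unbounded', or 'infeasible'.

The boundaries 6u - 6v = 3 and v = 0 meet at (1/2, 0), but that point violates 9u + 10v ≤ -16. Every candidate vertex is excluded by some other constraint, so the feasible region is empty.

infeasible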